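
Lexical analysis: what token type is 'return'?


Pattern: reserved word
Type: KEYWORD


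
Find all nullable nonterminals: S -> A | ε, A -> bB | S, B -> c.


A nonterminal is nullable iff some alternative derives ε (directly, or every symbol in it is nullable)
Nullable: {A, S}


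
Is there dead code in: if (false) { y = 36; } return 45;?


condition is constant false, so the whole block is unreachable
Dead: 'if (false) { y = 36; }'


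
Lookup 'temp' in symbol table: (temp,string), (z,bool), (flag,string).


Lookup 'temp' → type string


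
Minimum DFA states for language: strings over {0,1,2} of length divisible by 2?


Track length mod 2: states 0..1, accept at 0
Minimal DFA: 2 states


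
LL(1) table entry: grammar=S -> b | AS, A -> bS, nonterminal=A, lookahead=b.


For [A, b]: 'b' ∈ FIRST(bS)
Entry: A -> bS


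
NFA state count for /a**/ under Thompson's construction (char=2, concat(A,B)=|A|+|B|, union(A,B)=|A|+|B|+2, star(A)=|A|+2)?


Syntax tree has 1 char leaf(s), 0 union(s), 2 star(s)
chars contribute 1×2 = 2; each union adds +2; each star adds +2
Total: 2 + 0 + 4 = 6 states


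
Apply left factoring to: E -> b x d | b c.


Common prefix: 'b'
Factored: E -> b E', E' -> x d | c


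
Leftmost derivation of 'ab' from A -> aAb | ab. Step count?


Derivation: A => ab
Steps: 1


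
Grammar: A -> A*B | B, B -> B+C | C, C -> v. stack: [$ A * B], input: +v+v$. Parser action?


'+' can extend B; shift to build B -> B+C
Action: shift


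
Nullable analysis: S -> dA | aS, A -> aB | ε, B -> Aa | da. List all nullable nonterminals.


A nonterminal is nullable iff some alternative derives ε (directly, or every symbol in it is nullable)
Nullable: {A}


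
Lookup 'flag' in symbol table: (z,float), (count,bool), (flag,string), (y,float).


Lookup 'flag' → type string


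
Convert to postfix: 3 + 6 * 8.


* has higher precedence, evaluate 6*8 first
Postfix: 3 6 8 * +


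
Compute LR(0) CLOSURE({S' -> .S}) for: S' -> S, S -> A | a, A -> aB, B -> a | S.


Start: S' -> .S
For each item with dot before a nonterminal B, add B -> .γ for every B-production
Closure: [S' -> .S, S -> .A, S -> .a, A -> .aB]


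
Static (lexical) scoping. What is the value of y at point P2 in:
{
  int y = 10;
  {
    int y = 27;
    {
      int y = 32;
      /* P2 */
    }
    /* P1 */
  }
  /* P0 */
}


y declared in the same block as P2
y = 32


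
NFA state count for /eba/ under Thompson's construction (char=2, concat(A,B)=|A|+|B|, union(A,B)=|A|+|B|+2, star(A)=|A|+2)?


Syntax tree has 3 char leaf(s), 0 union(s), 0 star(s)
chars contribute 3×2 = 6; each union adds +2; each star adds +2
Total: 6 + 0 + 0 = 6 states


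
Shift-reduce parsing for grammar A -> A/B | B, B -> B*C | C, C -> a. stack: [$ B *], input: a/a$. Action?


no handle; shift 'a'
Action: shift


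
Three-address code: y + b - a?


Break into single-operator statements:
t1 = y + b
t2 = t1 - a


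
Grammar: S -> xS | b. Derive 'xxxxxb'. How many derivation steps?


Derivation: S => xS => xxS => xxxS => xxxxS => xxxxxS => xxxxxb
Steps: 6


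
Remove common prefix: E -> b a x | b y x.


Common prefix: 'b'
Factored: E -> b E', E' -> a x | y x


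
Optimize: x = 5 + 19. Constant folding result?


5 + 19 = 24 at compile time
Optimized: x = 24


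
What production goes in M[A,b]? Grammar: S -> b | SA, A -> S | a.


For [A, b]: 'b' ∈ FIRST(S)
Entry: A -> S


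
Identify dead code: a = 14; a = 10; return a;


first assignment to a is overwritten before any read
Dead: 'a = 14'


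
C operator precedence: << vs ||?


'<<' is shift (level 8); '||' is logical OR (level 1)
Higher level binds tighter
'<<' has higher precedence than '||'


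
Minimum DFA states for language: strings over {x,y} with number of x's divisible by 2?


Track (count of x) mod 2: states 0..1, accept at 0
Minimal DFA: 2 states


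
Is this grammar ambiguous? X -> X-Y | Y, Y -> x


precedence layered via separate nonterminal Y: deterministic
Unambiguous


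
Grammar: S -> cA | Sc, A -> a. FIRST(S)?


Per alternative of S: FIRST(cA) = {c}; FIRST(Sc) = {c}
FIRST(S) = {c}


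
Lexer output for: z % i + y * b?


Scan left to right, longest-match per lexeme
Tokens: ID(z), OP(%), ID(i), OP(+), ID(y), OP(*), ID(b)


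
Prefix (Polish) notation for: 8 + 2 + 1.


left-to-right (same/higher precedence on left): tree is (+ (+ 8 2) 1)
Prefix: + + 8 2 1


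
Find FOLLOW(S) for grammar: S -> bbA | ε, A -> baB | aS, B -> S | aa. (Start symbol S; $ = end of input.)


$ ∈ FOLLOW(S). For each A -> αBβ: add FIRST(β)\{ε} to FOLLOW(B); if β nullable, add FOLLOW(A).
FOLLOW(S) = {$}


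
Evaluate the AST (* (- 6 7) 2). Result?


Evaluate inner: (- 6 7) = -1
Evaluate root: (* -1 2) = -2
Result: -2


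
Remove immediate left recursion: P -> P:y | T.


Left-recursive alternatives: P:y; non-recursive: T
Introduce P': P -> TP', P' -> :yP' | ε


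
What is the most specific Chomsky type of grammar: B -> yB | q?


Right-linear: every RHS is a terminal or a terminal followed by one nonterminal
Classification: Type 3 (Regular)


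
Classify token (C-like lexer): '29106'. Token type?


Pattern: digits only
Type: INTEGER_LITERAL


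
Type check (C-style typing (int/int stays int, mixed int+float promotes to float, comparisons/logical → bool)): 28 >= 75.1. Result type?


Operand types: int >= float
Rule: comparison yields bool
Result type: bool


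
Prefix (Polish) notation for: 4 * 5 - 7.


left-to-right (same/higher precedence on left): tree is (- (* 4 5) 7)
Prefix: - * 4 5 7


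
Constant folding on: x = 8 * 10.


8 * 10 = 80 at compile time
Optimized: x = 80


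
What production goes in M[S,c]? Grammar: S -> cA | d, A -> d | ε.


For [S, c]: 'c' ∈ FIRST(cA)
Entry: S -> cA


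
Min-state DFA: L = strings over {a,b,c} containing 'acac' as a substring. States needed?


KMP-style automaton: 4 progress states + 1 absorbing accept = 5
Minimal DFA: 5 states


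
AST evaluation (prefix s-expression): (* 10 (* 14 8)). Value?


Evaluate inner: (* 14 8) = 112
Evaluate root: (* 10 112) = 1120
Result: 1120


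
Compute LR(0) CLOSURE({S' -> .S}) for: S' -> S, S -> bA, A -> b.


Start: S' -> .S
For each item with dot before a nonterminal B, add B -> .γ for every B-production
Closure: [S' -> .S, S -> .bA]


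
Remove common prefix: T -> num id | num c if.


Common prefix: 'num'
Factored: T -> num T', T' -> id | c if


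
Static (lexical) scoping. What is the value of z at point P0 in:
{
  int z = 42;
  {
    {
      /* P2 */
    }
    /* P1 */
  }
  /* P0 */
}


z declared in the same block as P0
z = 42


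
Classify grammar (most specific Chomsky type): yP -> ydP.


LHS has context (more than one symbol) and |LHS| ≤ |RHS|
Classification: Type 1 (Context-Sensitive)


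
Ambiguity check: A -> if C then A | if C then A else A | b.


dangling else: 'if C then if C then b else b' parses two ways
Ambiguous


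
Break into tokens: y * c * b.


Scan left to right, longest-match per lexeme
Tokens: ID(y), OP(*), ID(c), OP(*), ID(b)


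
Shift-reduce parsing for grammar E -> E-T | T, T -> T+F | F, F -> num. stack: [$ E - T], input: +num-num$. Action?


'+' can extend T; shift to build T -> T+F
Action: shift


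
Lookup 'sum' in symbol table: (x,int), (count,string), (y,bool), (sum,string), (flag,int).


Lookup 'sum' → type string


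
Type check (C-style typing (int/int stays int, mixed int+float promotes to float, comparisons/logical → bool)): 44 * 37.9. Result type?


Operand types: int * float
Rule: mixed int/float promotes to float; int/int stays int
Result type: float


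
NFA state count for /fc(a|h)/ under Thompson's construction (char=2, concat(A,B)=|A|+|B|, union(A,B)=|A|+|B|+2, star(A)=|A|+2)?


Syntax tree has 4 char leaf(s), 1 union(s), 0 star(s)
chars contribute 4×2 = 8; each union adds +2; each star adds +2
Total: 8 + 2 + 0 = 10 states


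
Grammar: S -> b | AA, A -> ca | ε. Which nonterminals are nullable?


A nonterminal is nullable iff some alternative derives ε (directly, or every symbol in it is nullable)
Nullable: {A, S}


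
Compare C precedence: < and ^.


'<' is relational (level 7); '^' is bitwise XOR (level 4)
Higher level binds tighter
'<' has higher precedence than '^'


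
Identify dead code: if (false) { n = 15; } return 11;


condition is constant false, so the whole block is unreachable
Dead: 'if (false) { n = 15; }'


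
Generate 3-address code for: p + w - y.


Break into single-operator statements:
t1 = p + w
t2 = t1 - y


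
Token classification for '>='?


Pattern: operator symbol
Type: OPERATOR


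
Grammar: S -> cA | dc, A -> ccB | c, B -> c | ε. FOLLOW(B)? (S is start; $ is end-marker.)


$ ∈ FOLLOW(S). For each A -> αBβ: add FIRST(β)\{ε} to FOLLOW(B); if β nullable, add FOLLOW(A).
FOLLOW(B) = {$}


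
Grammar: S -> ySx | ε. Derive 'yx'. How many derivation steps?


Derivation: S => ySx => yx
Steps: 2


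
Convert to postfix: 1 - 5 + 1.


Left to right (same or higher precedence on left)
Postfix: 1 5 - 1 +


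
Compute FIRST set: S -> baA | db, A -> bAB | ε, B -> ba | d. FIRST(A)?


Per alternative of A: FIRST(bAB) = {b}; FIRST(ε) = {ε}
FIRST(A) = {b, ε}


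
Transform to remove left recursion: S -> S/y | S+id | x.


Left-recursive alternatives: S/y, S+id; non-recursive: x
Introduce S': S -> xS', S' -> /yS' | +idS' | ε


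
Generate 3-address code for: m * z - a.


Break into single-operator statements:
t1 = m * z
t2 = t1 - a


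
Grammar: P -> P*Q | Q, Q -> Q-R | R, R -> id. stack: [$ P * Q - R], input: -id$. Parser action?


handle 'Q-R' on top
Action: reduce (Q -> Q-R)


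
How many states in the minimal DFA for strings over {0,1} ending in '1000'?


Track the longest suffix of input matching a prefix of '1000': 5 classes (prefixes of length 0..4)
Minimal DFA: 5 states


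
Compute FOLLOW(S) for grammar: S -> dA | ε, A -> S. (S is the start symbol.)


$ ∈ FOLLOW(S). For each A -> αBβ: add FIRST(β)\{ε} to FOLLOW(B); if β nullable, add FOLLOW(A).
FOLLOW(S) = {$}


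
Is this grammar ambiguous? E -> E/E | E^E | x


'x/x^x' has two parse trees (no precedence encoded between / and ^)
Ambiguous


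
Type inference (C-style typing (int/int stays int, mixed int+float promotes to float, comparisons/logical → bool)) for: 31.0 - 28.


Operand types: float - int
Rule: mixed int/float promotes to float; int/int stays int
Result type: float


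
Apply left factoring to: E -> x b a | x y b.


Common prefix: 'x'
Factored: E -> x E', E' -> b a | y b


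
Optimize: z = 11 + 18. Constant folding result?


11 + 18 = 29 at compile time
Optimized: z = 29


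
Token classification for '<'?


Pattern: operator symbol
Type: OPERATOR


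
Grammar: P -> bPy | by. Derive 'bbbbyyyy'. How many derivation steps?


Derivation: P => bPy => bbPyy => bbbPyyy => bbbbyyyy
Steps: 4


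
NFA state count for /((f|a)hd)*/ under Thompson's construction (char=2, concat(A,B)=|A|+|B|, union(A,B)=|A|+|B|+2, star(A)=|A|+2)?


Syntax tree has 4 char leaf(s), 1 union(s), 1 star(s)
chars contribute 4×2 = 8; each union adds +2; each star adds +2
Total: 8 + 2 + 2 = 12 states


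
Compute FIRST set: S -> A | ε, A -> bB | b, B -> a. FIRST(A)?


Per alternative of A: FIRST(bB) = {b}; FIRST(b) = {b}
FIRST(A) = {b}


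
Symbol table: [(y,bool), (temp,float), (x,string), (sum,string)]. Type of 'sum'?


Lookup 'sum' → type string


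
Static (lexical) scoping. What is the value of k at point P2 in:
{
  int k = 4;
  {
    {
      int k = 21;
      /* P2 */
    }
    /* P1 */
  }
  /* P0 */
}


k declared in the same block as P2
k = 21


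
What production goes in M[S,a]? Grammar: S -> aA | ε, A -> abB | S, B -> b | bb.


For [S, a]: 'a' ∈ FIRST(aA)
Entry: S -> aA


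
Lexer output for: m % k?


Scan left to right, longest-match per lexeme
Tokens: ID(m), OP(%), ID(k)


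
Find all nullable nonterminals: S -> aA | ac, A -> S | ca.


A nonterminal is nullable iff some alternative derives ε (directly, or every symbol in it is nullable)
Nullable: {}


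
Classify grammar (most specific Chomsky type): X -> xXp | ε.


Single nonterminal LHS, but x^n p^n is not regular
Classification: Type 2 (Context-Free)


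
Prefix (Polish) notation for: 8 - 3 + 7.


left-to-right (same/higher precedence on left): tree is (+ (- 8 3) 7)
Prefix: + - 8 3 7


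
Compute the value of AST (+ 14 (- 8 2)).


Evaluate inner: (- 8 2) = 6
Evaluate root: (+ 14 6) = 20
Result: 20


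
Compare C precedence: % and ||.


'%' is multiplicative (level 10); '||' is logical OR (level 1)
Higher level binds tighter
'%' has higher precedence than '||'


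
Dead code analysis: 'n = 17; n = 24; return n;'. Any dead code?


first assignment to n is overwritten before any read
Dead: 'n = 17'


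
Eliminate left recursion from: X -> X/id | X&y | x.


Left-recursive alternatives: X/id, X&y; non-recursive: x
Introduce X': X -> xX', X' -> /idX' | &yX' | ε


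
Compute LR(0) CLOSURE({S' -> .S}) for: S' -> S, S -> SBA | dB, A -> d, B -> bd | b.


Start: S' -> .S
For each item with dot before a nonterminal B, add B -> .γ for every B-production
Closure: [S' -> .S, S -> .SBA, S -> .dB]


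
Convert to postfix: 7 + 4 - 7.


Left to right (same or higher precedence on left)
Postfix: 7 4 + 7 -


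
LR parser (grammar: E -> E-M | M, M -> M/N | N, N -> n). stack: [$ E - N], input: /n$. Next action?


'N' (not preceded by M/) is the handle for M -> N
Action: reduce (M -> N)


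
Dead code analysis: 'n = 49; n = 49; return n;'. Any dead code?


first assignment to n is overwritten before any read
Dead: 'n = 49'


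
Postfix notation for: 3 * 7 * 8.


Left to right (same or higher precedence on left)
Postfix: 3 7 * 8 *


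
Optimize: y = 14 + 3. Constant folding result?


14 + 3 = 17 at compile time
Optimized: y = 17


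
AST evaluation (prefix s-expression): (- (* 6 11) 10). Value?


Evaluate inner: (* 6 11) = 66
Evaluate root: (- 66 10) = 56
Result: 56


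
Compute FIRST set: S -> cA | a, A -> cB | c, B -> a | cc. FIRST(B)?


Per alternative of B: FIRST(a) = {a}; FIRST(cc) = {c}
FIRST(B) = {a, c}


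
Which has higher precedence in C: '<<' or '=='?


'<<' is shift (level 8); '==' is equality (level 6)
Higher level binds tighter
'<<' has higher precedence than '=='


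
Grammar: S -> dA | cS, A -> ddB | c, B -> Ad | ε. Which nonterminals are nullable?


A nonterminal is nullable iff some alternative derives ε (directly, or every symbol in it is nullable)
Nullable: {B}


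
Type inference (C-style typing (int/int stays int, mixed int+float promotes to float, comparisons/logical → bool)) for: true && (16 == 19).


Operand types: bool && bool
Rule: logical operators take bool operands and yield bool
Result type: bool


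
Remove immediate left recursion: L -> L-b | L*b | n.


Left-recursive alternatives: L-b, L*b; non-recursive: n
Introduce L': L -> nL', L' -> -bL' | *bL' | ε


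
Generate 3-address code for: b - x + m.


Break into single-operator statements:
t1 = b - x
t2 = t1 + m


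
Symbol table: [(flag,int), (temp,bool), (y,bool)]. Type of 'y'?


Lookup 'y' → type bool


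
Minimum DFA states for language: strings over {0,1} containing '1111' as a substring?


KMP-style automaton: 4 progress states + 1 absorbing accept = 5
Minimal DFA: 5 states


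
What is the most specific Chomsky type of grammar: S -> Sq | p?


Left-linear: every RHS is a terminal or one nonterminal followed by a terminal
Classification: Type 3 (Regular)


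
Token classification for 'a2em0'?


Pattern: letter/underscore followed by alphanumerics, not a keyword
Type: IDENTIFIER


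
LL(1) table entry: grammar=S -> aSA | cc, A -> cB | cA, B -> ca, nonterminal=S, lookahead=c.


For [S, c]: 'c' ∈ FIRST(cc)
Entry: S -> cc


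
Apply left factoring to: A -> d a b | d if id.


Common prefix: 'd'
Factored: A -> d A', A' -> a b | if id


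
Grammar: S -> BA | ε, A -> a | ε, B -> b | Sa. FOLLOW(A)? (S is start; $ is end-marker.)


$ ∈ FOLLOW(S). For each A -> αBβ: add FIRST(β)\{ε} to FOLLOW(B); if β nullable, add FOLLOW(A).
FOLLOW(A) = {$, a}


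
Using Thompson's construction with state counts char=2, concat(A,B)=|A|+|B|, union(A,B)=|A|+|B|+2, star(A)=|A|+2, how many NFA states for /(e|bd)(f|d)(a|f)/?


Syntax tree has 7 char leaf(s), 3 union(s), 0 star(s)
chars contribute 7×2 = 14; each union adds +2; each star adds +2
Total: 14 + 6 + 0 = 20 states


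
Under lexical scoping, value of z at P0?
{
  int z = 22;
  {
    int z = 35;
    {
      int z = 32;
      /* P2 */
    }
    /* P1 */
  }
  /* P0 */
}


z declared in the same block as P0
z = 22


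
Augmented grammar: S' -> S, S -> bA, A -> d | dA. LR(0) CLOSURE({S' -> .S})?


Start: S' -> .S
For each item with dot before a nonterminal B, add B -> .γ for every B-production
Closure: [S' -> .S, S -> .bA]


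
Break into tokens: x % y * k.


Scan left to right, longest-match per lexeme
Tokens: ID(x), OP(%), ID(y), OP(*), ID(k)


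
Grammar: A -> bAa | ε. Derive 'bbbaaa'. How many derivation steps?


Derivation: A => bAa => bbAaa => bbbAaaa => bbbaaa
Steps: 4


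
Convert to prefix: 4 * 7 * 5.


left-to-right (same/higher precedence on left): tree is (* (* 4 7) 5)
Prefix: * * 4 7 5


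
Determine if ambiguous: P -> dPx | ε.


balanced d^n…x^n: each string has a unique parse
Unambiguous


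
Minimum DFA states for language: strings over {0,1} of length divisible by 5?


Track length mod 5: states 0..4, accept at 0
Minimal DFA: 5 states


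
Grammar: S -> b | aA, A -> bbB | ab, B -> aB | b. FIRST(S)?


Per alternative of S: FIRST(b) = {b}; FIRST(aA) = {a}
FIRST(S) = {a, b}


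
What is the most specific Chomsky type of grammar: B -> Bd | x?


Left-linear: every RHS is a terminal or one nonterminal followed by a terminal
Classification: Type 3 (Regular)


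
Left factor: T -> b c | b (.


Common prefix: 'b'
Factored: T -> b T', T' -> c | (


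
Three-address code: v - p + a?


Break into single-operator statements:
t1 = v - p
t2 = t1 + a


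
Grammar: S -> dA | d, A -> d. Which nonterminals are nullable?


A nonterminal is nullable iff some alternative derives ε (directly, or every symbol in it is nullable)
Nullable: {}


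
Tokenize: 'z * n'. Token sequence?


Scan left to right, longest-match per lexeme
Tokens: ID(z), OP(*), ID(n)


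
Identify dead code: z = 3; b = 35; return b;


z is assigned but never read
Dead: 'z = 3'


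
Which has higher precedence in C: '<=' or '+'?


'+' is additive (level 9); '<=' is relational (level 7)
Higher level binds tighter
'+' has higher precedence than '<='


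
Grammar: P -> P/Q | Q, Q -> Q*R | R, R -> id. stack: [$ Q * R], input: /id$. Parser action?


handle 'Q*R' on top
Action: reduce (Q -> Q*R)


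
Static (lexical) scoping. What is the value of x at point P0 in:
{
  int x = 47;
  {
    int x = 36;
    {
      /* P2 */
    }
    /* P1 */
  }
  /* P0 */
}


x declared in the same block as P0
x = 47


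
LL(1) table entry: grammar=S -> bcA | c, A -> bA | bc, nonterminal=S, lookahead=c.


For [S, c]: 'c' ∈ FIRST(c)
Entry: S -> c


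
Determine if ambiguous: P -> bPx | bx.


balanced b^n…x^n: each string has a unique parse
Unambiguous


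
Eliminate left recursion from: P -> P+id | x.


Left-recursive alternatives: P+id; non-recursive: x
Introduce P': P -> xP', P' -> +idP' | ε


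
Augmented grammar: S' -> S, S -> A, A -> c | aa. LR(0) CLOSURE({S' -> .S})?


Start: S' -> .S
For each item with dot before a nonterminal B, add B -> .γ for every B-production
Closure: [S' -> .S, S -> .A, A -> .c, A -> .aa]


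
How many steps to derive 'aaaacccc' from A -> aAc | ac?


Derivation: A => aAc => aaAcc => aaaAccc => aaaacccc
Steps: 4


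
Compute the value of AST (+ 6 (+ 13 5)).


Evaluate inner: (+ 13 5) = 18
Evaluate root: (+ 6 18) = 24
Result: 24


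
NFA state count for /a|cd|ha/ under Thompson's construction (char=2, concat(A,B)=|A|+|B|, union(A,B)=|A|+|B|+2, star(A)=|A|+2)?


Syntax tree has 5 char leaf(s), 2 union(s), 0 star(s)
chars contribute 5×2 = 10; each union adds +2; each star adds +2
Total: 10 + 4 + 0 = 14 states


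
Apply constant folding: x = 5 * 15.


5 * 15 = 75 at compile time
Optimized: x = 75


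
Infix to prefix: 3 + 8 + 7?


left-to-right (same/higher precedence on left): tree is (+ (+ 3 8) 7)
Prefix: + + 3 8 7


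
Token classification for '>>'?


Pattern: operator symbol
Type: OPERATOR


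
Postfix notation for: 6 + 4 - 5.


Left to right (same or higher precedence on left)
Postfix: 6 4 + 5 -


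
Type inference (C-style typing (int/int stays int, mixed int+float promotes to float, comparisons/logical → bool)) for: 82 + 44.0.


Operand types: int + float
Rule: mixed int/float promotes to float; int/int stays int
Result type: float


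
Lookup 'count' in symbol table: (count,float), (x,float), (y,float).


Lookup 'count' → type float


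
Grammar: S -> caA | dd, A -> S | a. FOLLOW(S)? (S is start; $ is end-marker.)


$ ∈ FOLLOW(S). For each A -> αBβ: add FIRST(β)\{ε} to FOLLOW(B); if β nullable, add FOLLOW(A).
FOLLOW(S) = {$}


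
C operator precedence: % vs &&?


'%' is multiplicative (level 10); '&&' is logical AND (level 2)
Higher level binds tighter
'%' has higher precedence than '&&'


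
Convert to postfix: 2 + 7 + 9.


Left to right (same or higher precedence on left)
Postfix: 2 7 + 9 +


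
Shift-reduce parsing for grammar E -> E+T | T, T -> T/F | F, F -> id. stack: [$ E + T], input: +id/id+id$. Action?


handle 'E+T' on top; lookahead ∈ FOLLOW(E) = {+, $}
Action: reduce (E -> E+T)


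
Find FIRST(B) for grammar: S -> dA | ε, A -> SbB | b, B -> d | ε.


Per alternative of B: FIRST(d) = {d}; FIRST(ε) = {ε}
FIRST(B) = {d, ε}


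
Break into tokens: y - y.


Scan left to right, longest-match per lexeme
Tokens: ID(y), OP(-), ID(y)


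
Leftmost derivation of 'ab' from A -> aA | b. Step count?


Derivation: A => aA => ab
Steps: 2


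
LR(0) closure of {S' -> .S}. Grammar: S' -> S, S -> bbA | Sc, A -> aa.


Start: S' -> .S
For each item with dot before a nonterminal B, add B -> .γ for every B-production
Closure: [S' -> .S, S -> .bbA, S -> .Sc]


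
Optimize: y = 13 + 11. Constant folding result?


13 + 11 = 24 at compile time
Optimized: y = 24


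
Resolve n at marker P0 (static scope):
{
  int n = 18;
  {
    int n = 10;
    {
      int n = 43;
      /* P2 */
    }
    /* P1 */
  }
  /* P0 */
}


n declared in the same block as P0
n = 18


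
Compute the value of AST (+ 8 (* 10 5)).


Evaluate inner: (* 10 5) = 50
Evaluate root: (+ 8 50) = 58
Result: 58


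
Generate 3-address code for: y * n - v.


Break into single-operator statements:
t1 = y * n
t2 = t1 - v


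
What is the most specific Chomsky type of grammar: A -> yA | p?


Right-linear: every RHS is a terminal or a terminal followed by one nonterminal
Classification: Type 3 (Regular)


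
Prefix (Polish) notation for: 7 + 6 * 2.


'*' binds tighter: tree is (+ 7 (* 6 2))
Prefix: + 7 * 6 2


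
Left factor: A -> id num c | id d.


Common prefix: 'id'
Factored: A -> id A', A' -> num c | d


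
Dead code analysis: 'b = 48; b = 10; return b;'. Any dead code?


first assignment to b is overwritten before any read
Dead: 'b = 48'


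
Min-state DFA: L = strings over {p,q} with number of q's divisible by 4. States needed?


Track (count of q) mod 4: states 0..3, accept at 0
Minimal DFA: 4 states


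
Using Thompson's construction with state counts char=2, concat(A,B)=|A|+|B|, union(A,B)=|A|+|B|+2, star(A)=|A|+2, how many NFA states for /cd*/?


Syntax tree has 2 char leaf(s), 0 union(s), 1 star(s)
chars contribute 2×2 = 4; each union adds +2; each star adds +2
Total: 4 + 0 + 2 = 6 states


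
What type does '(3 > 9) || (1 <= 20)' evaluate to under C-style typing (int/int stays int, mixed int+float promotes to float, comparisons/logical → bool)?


Operand types: bool || bool
Rule: logical operators take bool operands and yield bool
Result type: bool


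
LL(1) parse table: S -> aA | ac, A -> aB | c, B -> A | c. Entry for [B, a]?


For [B, a]: 'a' ∈ FIRST(A)
Entry: B -> A


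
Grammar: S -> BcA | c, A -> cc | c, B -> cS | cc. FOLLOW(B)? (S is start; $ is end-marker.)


$ ∈ FOLLOW(S). For each A -> αBβ: add FIRST(β)\{ε} to FOLLOW(B); if β nullable, add FOLLOW(A).
FOLLOW(B) = {c}


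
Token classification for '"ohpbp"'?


Pattern: double-quoted sequence
Type: STRING_LITERAL


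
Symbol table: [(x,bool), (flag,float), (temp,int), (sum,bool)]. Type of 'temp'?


Lookup 'temp' → type int


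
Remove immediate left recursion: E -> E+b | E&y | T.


Left-recursive alternatives: E+b, E&y; non-recursive: T
Introduce E': E -> TE', E' -> +bE' | &yE' | ε


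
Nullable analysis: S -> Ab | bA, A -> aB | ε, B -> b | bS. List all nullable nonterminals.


A nonterminal is nullable iff some alternative derives ε (directly, or every symbol in it is nullable)
Nullable: {A}


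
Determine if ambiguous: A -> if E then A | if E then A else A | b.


dangling else: 'if E then if E then b else b' parses two ways
Ambiguous


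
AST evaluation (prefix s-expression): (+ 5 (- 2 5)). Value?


Evaluate inner: (- 2 5) = -3
Evaluate root: (+ 5 -3) = 2
Result: 2


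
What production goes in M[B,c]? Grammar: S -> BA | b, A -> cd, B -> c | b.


For [B, c]: 'c' ∈ FIRST(c)
Entry: B -> c


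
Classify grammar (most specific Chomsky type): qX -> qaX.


LHS has context (more than one symbol) and |LHS| ≤ |RHS|
Classification: Type 1 (Context-Sensitive)


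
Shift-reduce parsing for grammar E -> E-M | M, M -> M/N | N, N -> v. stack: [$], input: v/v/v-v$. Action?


no handle on stack; shift 'v'
Action: shift


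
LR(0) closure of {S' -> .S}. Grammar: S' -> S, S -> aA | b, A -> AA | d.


Start: S' -> .S
For each item with dot before a nonterminal B, add B -> .γ for every B-production
Closure: [S' -> .S, S -> .aA, S -> .b]


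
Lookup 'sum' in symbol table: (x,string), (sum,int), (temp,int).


Lookup 'sum' → type int


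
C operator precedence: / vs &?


'/' is multiplicative (level 10); '&' is bitwise AND (level 5)
Higher level binds tighter
'/' has higher precedence than '&'


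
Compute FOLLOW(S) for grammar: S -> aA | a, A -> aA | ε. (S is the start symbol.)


$ ∈ FOLLOW(S). For each A -> αBβ: add FIRST(β)\{ε} to FOLLOW(B); if β nullable, add FOLLOW(A).
FOLLOW(S) = {$}


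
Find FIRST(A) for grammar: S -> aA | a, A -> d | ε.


Per alternative of A: FIRST(d) = {d}; FIRST(ε) = {ε}
FIRST(A) = {d, ε}


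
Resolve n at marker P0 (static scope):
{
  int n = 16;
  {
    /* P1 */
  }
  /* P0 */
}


n declared in the same block as P0
n = 16


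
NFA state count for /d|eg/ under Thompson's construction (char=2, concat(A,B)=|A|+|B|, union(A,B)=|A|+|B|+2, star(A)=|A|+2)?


Syntax tree has 3 char leaf(s), 1 union(s), 0 star(s)
chars contribute 3×2 = 6; each union adds +2; each star adds +2
Total: 6 + 2 + 0 = 8 states


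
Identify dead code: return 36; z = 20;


statement follows a return and is unreachable
Dead: 'z = 20'


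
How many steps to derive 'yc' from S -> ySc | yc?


Derivation: S => yc
Steps: 1


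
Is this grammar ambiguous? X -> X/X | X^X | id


'id/id^id' has two parse trees (no precedence encoded between / and ^)
Ambiguous


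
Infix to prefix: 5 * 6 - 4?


left-to-right (same/higher precedence on left): tree is (- (* 5 6) 4)
Prefix: - * 5 6 4


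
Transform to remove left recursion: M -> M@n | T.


Left-recursive alternatives: M@n; non-recursive: T
Introduce M': M -> TM', M' -> @nM' | ε


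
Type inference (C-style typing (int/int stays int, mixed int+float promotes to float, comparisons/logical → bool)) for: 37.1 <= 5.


Operand types: float <= int
Rule: comparison yields bool
Result type: bool


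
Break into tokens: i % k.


Scan left to right, longest-match per lexeme
Tokens: ID(i), OP(%), ID(k)


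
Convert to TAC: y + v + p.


Break into single-operator statements:
t1 = y + v
t2 = t1 + p


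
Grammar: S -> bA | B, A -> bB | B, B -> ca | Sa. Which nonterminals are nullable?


A nonterminal is nullable iff some alternative derives ε (directly, or every symbol in it is nullable)
Nullable: {}


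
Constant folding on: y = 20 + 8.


20 + 8 = 28 at compile time
Optimized: y = 28


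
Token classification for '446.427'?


Pattern: digits with a decimal point
Type: FLOAT_LITERAL


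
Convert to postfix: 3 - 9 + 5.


Left to right (same or higher precedence on left)
Postfix: 3 9 - 5 +


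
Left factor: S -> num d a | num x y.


Common prefix: 'num'
Factored: S -> num S', S' -> d a | x y


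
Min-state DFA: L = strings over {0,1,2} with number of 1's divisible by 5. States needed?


Track (count of 1) mod 5: states 0..4, accept at 0
Minimal DFA: 5 states


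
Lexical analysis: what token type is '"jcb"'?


Pattern: double-quoted sequence
Type: STRING_LITERAL


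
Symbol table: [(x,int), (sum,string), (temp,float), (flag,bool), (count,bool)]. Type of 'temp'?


Lookup 'temp' → type float


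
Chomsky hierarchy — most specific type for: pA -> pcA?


LHS has context (more than one symbol) and |LHS| ≤ |RHS|
Classification: Type 1 (Context-Sensitive)


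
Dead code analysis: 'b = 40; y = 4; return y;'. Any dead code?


b is assigned but never read
Dead: 'b = 40'


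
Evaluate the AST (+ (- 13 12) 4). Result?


Evaluate inner: (- 13 12) = 1
Evaluate root: (+ 1 4) = 5
Result: 5


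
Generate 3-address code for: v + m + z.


Break into single-operator statements:
t1 = v + m
t2 = t1 + z


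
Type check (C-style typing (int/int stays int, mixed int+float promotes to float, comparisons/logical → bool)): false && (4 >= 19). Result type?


Operand types: bool && bool
Rule: logical operators take bool operands and yield bool
Result type: bool


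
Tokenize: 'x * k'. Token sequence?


Scan left to right, longest-match per lexeme
Tokens: ID(x), OP(*), ID(k)


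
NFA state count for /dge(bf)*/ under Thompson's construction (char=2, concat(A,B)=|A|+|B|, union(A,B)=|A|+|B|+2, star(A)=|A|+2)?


Syntax tree has 5 char leaf(s), 0 union(s), 1 star(s)
chars contribute 5×2 = 10; each union adds +2; each star adds +2
Total: 10 + 0 + 2 = 12 states


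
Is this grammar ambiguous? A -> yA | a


right-linear, alternatives start with distinct terminals 'y' vs 'a': unique leftmost derivation
Unambiguous


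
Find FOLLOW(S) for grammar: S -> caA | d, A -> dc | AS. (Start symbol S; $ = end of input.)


$ ∈ FOLLOW(S). For each A -> αBβ: add FIRST(β)\{ε} to FOLLOW(B); if β nullable, add FOLLOW(A).
FOLLOW(S) = {$, c, d}


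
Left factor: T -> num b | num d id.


Common prefix: 'num'
Factored: T -> num T', T' -> b | d id


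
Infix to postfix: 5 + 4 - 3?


Left to right (same or higher precedence on left)
Postfix: 5 4 + 3 -


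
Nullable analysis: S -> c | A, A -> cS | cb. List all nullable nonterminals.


A nonterminal is nullable iff some alternative derives ε (directly, or every symbol in it is nullable)
Nullable: {}


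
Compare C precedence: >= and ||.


'>=' is relational (level 7); '||' is logical OR (level 1)
Higher level binds tighter
'>=' has higher precedence than '||'


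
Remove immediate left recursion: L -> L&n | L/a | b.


Left-recursive alternatives: L&n, L/a; non-recursive: b
Introduce L': L -> bL', L' -> &nL' | /aL' | ε


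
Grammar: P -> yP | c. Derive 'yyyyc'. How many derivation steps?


Derivation: P => yP => yyP => yyyP => yyyyP => yyyyc
Steps: 5


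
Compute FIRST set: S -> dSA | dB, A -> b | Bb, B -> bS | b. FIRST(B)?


Per alternative of B: FIRST(bS) = {b}; FIRST(b) = {b}
FIRST(B) = {b}


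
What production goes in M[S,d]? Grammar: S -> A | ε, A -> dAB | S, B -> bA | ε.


For [S, d]: 'd' ∈ FIRST(A)
Entry: S -> A


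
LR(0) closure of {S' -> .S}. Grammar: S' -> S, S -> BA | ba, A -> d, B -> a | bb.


Start: S' -> .S
For each item with dot before a nonterminal B, add B -> .γ for every B-production
Closure: [S' -> .S, S -> .BA, S -> .ba, B -> .a, B -> .bb]


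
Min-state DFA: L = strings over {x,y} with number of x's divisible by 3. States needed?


Track (count of x) mod 3: states 0..2, accept at 0
Minimal DFA: 3 states


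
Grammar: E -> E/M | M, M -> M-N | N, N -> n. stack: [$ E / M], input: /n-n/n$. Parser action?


handle 'E/M' on top; lookahead ∈ FOLLOW(E) = {/, $}
Action: reduce (E -> E/M)


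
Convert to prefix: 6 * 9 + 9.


left-to-right (same/higher precedence on left): tree is (+ (* 6 9) 9)
Prefix: + * 6 9 9


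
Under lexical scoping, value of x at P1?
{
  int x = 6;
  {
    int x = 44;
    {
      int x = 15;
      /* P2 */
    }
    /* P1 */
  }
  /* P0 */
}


x declared in the same block as P1
x = 44


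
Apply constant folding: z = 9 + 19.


9 + 19 = 28 at compile time
Optimized: z = 28


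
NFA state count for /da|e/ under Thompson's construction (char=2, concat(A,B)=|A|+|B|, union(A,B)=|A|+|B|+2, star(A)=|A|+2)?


Syntax tree has 3 char leaf(s), 1 union(s), 0 star(s)
chars contribute 3×2 = 6; each union adds +2; each star adds +2
Total: 6 + 2 + 0 = 8 states


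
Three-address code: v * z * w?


Break into single-operator statements:
t1 = v * z
t2 = t1 * w


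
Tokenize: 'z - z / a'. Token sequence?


Scan left to right, longest-match per lexeme
Tokens: ID(z), OP(-), ID(z), OP(/), ID(a)


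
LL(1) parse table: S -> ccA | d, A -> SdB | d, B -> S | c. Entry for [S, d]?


For [S, d]: 'd' ∈ FIRST(d)
Entry: S -> d


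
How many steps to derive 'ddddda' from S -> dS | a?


Derivation: S => dS => ddS => dddS => ddddS => dddddS => ddddda
Steps: 6


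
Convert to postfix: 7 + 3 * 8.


* has higher precedence, evaluate 3*8 first
Postfix: 7 3 8 * +


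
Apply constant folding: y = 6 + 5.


6 + 5 = 11 at compile time
Optimized: y = 11


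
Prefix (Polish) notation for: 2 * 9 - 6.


left-to-right (same/higher precedence on left): tree is (- (* 2 9) 6)
Prefix: - * 2 9 6


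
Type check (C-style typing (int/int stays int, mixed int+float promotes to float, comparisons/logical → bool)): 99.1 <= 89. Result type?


Operand types: float <= int
Rule: comparison yields bool
Result type: bool


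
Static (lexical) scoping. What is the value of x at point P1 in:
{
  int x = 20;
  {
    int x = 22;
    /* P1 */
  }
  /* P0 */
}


x declared in the same block as P1
x = 22


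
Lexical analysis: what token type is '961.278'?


Pattern: digits with a decimal point
Type: FLOAT_LITERAL


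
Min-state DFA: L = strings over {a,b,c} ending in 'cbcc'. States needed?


Track the longest suffix of input matching a prefix of 'cbcc': 5 classes (prefixes of length 0..4)
Minimal DFA: 5 states


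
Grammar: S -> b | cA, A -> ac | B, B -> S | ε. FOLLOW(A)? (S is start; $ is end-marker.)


$ ∈ FOLLOW(S). For each A -> αBβ: add FIRST(β)\{ε} to FOLLOW(B); if β nullable, add FOLLOW(A).
FOLLOW(A) = {$}


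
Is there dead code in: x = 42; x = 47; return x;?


first assignment to x is overwritten before any read
Dead: 'x = 42'


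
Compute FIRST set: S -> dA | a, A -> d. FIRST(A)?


Per alternative of A: FIRST(d) = {d}
FIRST(A) = {d}


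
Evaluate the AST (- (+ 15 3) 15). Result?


Evaluate inner: (+ 15 3) = 18
Evaluate root: (- 18 15) = 3
Result: 3


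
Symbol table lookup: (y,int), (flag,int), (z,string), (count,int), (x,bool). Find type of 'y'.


Lookup 'y' → type int


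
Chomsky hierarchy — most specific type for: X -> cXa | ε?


Single nonterminal LHS, but c^n a^n is not regular
Classification: Type 2 (Context-Free)


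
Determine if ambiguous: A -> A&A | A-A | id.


'id&id-id' has two parse trees (no precedence encoded between & and -)
Ambiguous


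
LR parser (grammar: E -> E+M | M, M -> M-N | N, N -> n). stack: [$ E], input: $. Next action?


start symbol E on stack, input exhausted
Action: accept


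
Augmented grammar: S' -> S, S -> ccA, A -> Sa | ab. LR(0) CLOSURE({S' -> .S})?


Start: S' -> .S
For each item with dot before a nonterminal B, add B -> .γ for every B-production
Closure: [S' -> .S, S -> .ccA]


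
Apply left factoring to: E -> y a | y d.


Common prefix: 'y'
Factored: E -> y E', E' -> a | d


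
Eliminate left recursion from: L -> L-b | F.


Left-recursive alternatives: L-b; non-recursive: F
Introduce L': L -> FL', L' -> -bL' | ε


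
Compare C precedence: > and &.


'>' is relational (level 7); '&' is bitwise AND (level 5)
Higher level binds tighter
'>' has higher precedence than '&'


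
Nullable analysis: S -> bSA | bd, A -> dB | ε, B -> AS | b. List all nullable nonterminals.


A nonterminal is nullable iff some alternative derives ε (directly, or every symbol in it is nullable)
Nullable: {A}


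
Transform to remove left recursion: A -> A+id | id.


Left-recursive alternatives: A+id; non-recursive: id
Introduce A': A -> idA', A' -> +idA' | ε


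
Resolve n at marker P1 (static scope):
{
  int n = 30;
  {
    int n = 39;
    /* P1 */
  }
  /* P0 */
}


n declared in the same block as P1
n = 39


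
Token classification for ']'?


Pattern: delimiter/punctuation
Type: PUNCTUATION


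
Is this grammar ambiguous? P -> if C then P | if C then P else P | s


dangling else: 'if C then if C then s else s' parses two ways
Ambiguous


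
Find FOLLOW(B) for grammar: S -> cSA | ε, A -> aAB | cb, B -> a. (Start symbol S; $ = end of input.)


$ ∈ FOLLOW(S). For each A -> αBβ: add FIRST(β)\{ε} to FOLLOW(B); if β nullable, add FOLLOW(A).
FOLLOW(B) = {$, a, c}


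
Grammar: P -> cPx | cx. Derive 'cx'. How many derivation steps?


Derivation: P => cx
Steps: 1


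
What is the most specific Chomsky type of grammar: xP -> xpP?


LHS has context (more than one symbol) and |LHS| ≤ |RHS|
Classification: Type 1 (Context-Sensitive)


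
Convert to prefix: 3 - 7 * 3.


'*' binds tighter: tree is (- 3 (* 7 3))
Prefix: - 3 * 7 3


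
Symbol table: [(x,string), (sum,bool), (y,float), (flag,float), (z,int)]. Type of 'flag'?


Lookup 'flag' → type float


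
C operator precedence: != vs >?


'>' is relational (level 7); '!=' is equality (level 6)
Higher level binds tighter
'>' has higher precedence than '!='


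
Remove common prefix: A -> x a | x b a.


Common prefix: 'x'
Factored: A -> x A', A' -> a | b a


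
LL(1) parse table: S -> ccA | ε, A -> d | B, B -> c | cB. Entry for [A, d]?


For [A, d]: 'd' ∈ FIRST(d)
Entry: A -> d


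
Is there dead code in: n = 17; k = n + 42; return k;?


n is read by k's definition; k is returned
No dead code
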